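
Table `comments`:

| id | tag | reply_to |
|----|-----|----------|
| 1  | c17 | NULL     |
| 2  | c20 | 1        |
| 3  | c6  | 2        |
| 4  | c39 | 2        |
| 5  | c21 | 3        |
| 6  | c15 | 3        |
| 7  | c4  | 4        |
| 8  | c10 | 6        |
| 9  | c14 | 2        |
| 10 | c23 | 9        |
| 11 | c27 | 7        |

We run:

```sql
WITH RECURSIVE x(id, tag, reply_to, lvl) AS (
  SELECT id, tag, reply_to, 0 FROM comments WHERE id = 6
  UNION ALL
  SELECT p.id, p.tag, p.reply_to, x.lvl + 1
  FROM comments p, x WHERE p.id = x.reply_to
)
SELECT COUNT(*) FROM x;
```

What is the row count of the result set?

Base: id=6 (c15), reply_to=3, lvl 0.
Iteration 1: join on id=3 -> c6 (id 3, reply_to=2, lvl 1).
Iteration 2: join on id=2 -> c20 (id 2, reply_to=1, lvl 2).
Iteration 3: join on id=1 -> c17 (id 1, reply_to=NULL, lvl 3).
Iteration 4: reply_to is NULL; no match; recursion stops.
Total rows emitted: 4.

4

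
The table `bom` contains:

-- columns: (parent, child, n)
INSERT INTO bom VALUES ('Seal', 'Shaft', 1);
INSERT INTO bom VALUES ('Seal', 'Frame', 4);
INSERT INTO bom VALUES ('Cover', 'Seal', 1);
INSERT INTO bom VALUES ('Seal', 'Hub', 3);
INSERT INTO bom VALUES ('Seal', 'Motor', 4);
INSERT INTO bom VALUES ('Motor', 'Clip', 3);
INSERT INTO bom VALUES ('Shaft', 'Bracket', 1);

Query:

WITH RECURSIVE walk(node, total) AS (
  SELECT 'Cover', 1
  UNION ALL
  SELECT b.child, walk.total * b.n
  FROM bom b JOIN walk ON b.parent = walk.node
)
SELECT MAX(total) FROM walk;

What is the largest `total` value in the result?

12

Base: (Cover, total=1).
Iteration 1: components of {Cover} -> Seal = 1*1 = 1.
Iteration 2: components of {Seal} -> Frame = 1*4 = 4, Hub = 1*3 = 3, Motor = 1*4 = 4, Shaft = 1*1 = 1.
Iteration 3: components of {Frame,Hub,Motor,Shaft} -> Bracket = 1*1 = 1, Clip = 4*3 = 12.
Iteration 4: no further components; recursion stops.
total values: 1, 1, 4, 1, 3, 4, 1, 12; the maximum is 12.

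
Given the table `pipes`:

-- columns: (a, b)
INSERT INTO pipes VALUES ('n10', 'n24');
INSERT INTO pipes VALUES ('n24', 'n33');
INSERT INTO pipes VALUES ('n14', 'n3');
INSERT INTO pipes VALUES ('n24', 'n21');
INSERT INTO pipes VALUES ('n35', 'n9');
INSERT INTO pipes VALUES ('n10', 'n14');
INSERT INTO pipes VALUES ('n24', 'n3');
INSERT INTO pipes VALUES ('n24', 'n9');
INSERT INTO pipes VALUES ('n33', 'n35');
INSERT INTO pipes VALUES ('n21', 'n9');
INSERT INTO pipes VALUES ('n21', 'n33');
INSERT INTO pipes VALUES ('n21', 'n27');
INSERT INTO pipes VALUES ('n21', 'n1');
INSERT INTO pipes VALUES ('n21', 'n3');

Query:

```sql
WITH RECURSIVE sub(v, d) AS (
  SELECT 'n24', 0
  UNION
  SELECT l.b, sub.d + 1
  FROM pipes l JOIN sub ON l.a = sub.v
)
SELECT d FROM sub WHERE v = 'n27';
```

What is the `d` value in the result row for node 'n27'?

Base: (n24, d=0).
Iteration 1: edges from {n24} -> (n21, d=1), (n3, d=1), (n33, d=1), (n9, d=1).
Iteration 2: edges from {n21,n3,n33,n9} -> (n1, d=2), (n27, d=2), (n3, d=2), (n33, d=2), (n35, d=2), (n9, d=2).
Iteration 3: edges from {n1,n27,n3,n33,n35,n9} -> (n35, d=3), (n9, d=3).
Iteration 4: edges from {n35,n9} -> (n9, d=4).
Iteration 5: no outgoing edges from {n9}; recursion stops.

2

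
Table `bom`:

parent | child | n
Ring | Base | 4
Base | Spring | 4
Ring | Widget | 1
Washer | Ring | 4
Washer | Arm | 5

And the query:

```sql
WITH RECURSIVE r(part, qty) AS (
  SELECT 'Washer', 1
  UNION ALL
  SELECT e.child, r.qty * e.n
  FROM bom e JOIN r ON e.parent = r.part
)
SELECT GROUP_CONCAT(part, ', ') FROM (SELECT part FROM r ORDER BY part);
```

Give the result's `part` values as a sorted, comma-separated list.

Base: (Washer, qty=1).
Iteration 1: components of {Washer} -> Arm = 1*5 = 5, Ring = 1*4 = 4.
Iteration 2: components of {Arm,Ring} -> Base = 4*4 = 16, Widget = 4*1 = 4.
Iteration 3: components of {Base,Widget} -> Spring = 16*4 = 64.
Iteration 4: no further components; recursion stops.

Arm, Base, Ring, Spring, Washer, Widget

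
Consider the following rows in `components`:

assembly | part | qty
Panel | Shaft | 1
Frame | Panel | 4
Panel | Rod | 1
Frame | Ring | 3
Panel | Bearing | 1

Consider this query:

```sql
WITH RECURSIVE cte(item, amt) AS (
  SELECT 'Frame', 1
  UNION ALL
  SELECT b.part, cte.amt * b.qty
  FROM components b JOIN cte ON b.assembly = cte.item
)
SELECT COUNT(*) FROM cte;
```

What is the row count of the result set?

Base: (Frame, amt=1).
Iteration 1: components of {Frame} -> Panel = 1*4 = 4, Ring = 1*3 = 3.
Iteration 2: components of {Panel,Ring} -> Bearing = 4*1 = 4, Rod = 4*1 = 4, Shaft = 4*1 = 4.
Iteration 3: no further components; recursion stops.
Total rows emitted: 6.

6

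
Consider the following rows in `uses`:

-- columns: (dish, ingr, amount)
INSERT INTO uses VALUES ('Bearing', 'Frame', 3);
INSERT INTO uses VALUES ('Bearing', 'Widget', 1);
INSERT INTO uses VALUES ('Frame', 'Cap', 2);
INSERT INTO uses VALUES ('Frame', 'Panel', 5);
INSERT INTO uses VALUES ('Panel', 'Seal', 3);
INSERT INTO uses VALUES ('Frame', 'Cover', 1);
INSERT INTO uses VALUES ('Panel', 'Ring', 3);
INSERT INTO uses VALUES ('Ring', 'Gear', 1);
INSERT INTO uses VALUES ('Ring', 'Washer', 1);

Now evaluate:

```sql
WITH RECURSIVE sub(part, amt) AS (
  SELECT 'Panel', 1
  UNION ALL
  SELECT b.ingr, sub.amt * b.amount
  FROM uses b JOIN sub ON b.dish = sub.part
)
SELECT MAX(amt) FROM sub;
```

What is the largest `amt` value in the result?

3

Base: (Panel, amt=1).
Iteration 1: components of {Panel} -> Ring = 1*3 = 3, Seal = 1*3 = 3.
Iteration 2: components of {Ring,Seal} -> Gear = 3*1 = 3, Washer = 3*1 = 3.
Iteration 3: no further components; recursion stops.
amt values: 1, 3, 3, 3, 3; the maximum is 3.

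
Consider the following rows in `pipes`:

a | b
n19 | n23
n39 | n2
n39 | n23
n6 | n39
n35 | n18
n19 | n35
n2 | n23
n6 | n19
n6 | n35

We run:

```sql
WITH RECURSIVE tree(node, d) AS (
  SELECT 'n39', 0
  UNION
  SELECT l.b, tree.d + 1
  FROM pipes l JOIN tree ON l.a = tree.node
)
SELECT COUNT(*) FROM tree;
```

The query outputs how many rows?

Base: (n39, d=0).
Iteration 1: edges from {n39} -> (n2, d=1), (n23, d=1).
Iteration 2: edges from {n2,n23} -> (n23, d=2).
Iteration 3: no outgoing edges from {n23}; recursion stops.
Total rows emitted: 4.

4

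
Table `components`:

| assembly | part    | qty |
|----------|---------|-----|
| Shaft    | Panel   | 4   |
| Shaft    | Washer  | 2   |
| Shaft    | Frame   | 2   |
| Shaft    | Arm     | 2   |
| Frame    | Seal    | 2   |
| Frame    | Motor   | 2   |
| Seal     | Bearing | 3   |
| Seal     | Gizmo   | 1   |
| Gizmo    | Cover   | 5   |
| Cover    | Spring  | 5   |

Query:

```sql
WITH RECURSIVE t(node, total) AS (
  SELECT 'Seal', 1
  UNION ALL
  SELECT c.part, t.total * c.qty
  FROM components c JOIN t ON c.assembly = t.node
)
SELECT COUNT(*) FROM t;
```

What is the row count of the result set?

Base: (Seal, total=1).
Iteration 1: components of {Seal} -> Bearing = 1*3 = 3, Gizmo = 1*1 = 1.
Iteration 2: components of {Bearing,Gizmo} -> Cover = 1*5 = 5.
Iteration 3: components of {Cover} -> Spring = 5*5 = 25.
Iteration 4: no further components; recursion stops.
Total rows emitted: 5.

5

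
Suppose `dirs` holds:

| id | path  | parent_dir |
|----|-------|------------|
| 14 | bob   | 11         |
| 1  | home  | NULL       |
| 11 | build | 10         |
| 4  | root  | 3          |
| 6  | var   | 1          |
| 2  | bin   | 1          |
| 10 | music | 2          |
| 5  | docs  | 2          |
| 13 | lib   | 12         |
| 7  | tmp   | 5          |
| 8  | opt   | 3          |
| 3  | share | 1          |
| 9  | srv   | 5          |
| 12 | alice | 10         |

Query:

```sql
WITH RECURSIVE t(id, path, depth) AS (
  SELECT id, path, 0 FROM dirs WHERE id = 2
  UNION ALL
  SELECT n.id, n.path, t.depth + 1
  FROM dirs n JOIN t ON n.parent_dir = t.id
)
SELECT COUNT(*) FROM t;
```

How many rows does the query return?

9

Base: id=2 (bin) at depth 0.
Iteration 1: rows with parent_dir in {2} -> docs (id 5, depth 1), music (id 10, depth 1).
Iteration 2: rows with parent_dir in {5,10} -> tmp (id 7, depth 2), srv (id 9, depth 2), build (id 11, depth 2), alice (id 12, depth 2).
Iteration 3: rows with parent_dir in {7,9,11,12} -> lib (id 13, depth 3), bob (id 14, depth 3).
Iteration 4: no rows with parent_dir in {13,14}; recursion stops.
Total rows emitted: 9.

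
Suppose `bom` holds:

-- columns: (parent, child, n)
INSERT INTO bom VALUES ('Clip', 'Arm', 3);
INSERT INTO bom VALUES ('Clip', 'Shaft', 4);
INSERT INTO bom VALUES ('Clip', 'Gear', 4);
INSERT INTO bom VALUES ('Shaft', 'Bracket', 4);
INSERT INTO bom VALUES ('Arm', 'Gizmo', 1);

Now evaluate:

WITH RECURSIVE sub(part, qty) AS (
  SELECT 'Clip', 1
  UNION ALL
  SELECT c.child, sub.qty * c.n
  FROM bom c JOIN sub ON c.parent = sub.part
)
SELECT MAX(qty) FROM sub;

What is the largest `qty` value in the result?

16

Base: (Clip, qty=1).
Iteration 1: components of {Clip} -> Arm = 1*3 = 3, Gear = 1*4 = 4, Shaft = 1*4 = 4.
Iteration 2: components of {Arm,Gear,Shaft} -> Bracket = 4*4 = 16, Gizmo = 3*1 = 3.
Iteration 3: no further components; recursion stops.
qty values: 1, 3, 4, 4, 3, 16; the maximum is 16.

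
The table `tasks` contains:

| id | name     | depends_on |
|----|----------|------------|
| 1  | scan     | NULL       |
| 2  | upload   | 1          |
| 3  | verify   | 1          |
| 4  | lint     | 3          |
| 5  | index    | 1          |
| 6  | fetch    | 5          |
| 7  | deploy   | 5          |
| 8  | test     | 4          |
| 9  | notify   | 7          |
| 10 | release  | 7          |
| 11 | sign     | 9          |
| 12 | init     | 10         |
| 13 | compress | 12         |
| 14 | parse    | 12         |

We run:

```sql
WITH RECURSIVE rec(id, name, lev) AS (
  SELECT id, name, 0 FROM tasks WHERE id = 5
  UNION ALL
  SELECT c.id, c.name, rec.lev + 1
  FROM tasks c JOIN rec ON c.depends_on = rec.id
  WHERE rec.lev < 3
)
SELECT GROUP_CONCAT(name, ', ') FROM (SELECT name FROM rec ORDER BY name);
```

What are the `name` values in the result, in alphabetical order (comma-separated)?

Base: id=5 (index) at lev 0.
Iteration 1: rows with depends_on in {5} -> fetch (id 6, lev 1), deploy (id 7, lev 1).
Iteration 2: rows with depends_on in {6,7} -> notify (id 9, lev 2), release (id 10, lev 2).
Iteration 3: rows with depends_on in {9,10} -> sign (id 11, lev 3), init (id 12, lev 3).
Iteration 4: lev < 3 fails for all current rows; recursion stops.

deploy, fetch, index, init, notify, release, sign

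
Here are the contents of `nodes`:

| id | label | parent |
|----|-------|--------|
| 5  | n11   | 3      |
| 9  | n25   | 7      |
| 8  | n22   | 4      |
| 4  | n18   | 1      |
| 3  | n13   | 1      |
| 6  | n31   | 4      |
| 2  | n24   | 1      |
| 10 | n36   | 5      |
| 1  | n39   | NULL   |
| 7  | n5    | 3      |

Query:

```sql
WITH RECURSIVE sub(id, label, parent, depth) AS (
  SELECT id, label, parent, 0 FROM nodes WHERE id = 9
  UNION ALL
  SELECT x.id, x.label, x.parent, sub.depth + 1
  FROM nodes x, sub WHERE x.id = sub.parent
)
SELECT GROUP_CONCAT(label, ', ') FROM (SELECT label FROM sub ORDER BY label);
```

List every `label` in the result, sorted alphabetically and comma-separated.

n13, n25, n39, n5

Base: id=9 (n25), parent=7, depth 0.
Iteration 1: join on id=7 -> n5 (id 7, parent=3, depth 1).
Iteration 2: join on id=3 -> n13 (id 3, parent=1, depth 2).
Iteration 3: join on id=1 -> n39 (id 1, parent=NULL, depth 3).
Iteration 4: parent is NULL; no match; recursion stops.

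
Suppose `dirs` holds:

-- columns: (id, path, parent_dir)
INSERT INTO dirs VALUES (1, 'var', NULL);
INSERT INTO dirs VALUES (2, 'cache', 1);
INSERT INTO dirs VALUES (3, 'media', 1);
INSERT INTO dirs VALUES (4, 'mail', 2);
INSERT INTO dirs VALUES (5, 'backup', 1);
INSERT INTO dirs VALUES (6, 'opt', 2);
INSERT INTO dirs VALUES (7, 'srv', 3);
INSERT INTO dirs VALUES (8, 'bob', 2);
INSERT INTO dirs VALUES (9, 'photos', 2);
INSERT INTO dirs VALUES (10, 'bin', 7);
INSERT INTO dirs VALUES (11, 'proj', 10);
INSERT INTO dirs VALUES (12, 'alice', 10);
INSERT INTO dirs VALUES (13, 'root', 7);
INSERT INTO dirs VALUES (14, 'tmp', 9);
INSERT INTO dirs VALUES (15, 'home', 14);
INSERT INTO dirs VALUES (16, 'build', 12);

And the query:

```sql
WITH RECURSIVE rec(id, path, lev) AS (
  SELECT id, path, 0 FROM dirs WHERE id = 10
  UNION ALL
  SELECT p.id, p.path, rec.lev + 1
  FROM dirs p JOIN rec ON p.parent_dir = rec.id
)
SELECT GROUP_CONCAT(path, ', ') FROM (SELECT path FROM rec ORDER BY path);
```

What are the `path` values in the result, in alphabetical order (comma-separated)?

alice, bin, build, proj

Base: id=10 (bin) at lev 0.
Iteration 1: rows with parent_dir in {10} -> proj (id 11, lev 1), alice (id 12, lev 1).
Iteration 2: rows with parent_dir in {11,12} -> build (id 16, lev 2).
Iteration 3: no rows with parent_dir in {16}; recursion stops.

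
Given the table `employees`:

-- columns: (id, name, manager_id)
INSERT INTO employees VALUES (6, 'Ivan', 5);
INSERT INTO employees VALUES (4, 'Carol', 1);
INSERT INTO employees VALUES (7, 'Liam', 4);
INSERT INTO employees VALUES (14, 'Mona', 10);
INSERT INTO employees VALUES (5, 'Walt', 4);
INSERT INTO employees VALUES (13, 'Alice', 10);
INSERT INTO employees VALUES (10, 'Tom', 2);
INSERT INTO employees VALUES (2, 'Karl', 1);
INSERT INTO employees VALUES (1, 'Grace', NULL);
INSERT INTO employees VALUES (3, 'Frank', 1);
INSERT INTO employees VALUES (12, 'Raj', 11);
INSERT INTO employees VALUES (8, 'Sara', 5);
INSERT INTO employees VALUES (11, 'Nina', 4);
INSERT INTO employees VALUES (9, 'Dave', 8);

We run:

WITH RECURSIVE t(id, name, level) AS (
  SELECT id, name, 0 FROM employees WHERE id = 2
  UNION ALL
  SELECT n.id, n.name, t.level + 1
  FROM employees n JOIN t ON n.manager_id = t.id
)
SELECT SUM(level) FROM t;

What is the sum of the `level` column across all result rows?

Base: id=2 (Karl) at level 0.
Iteration 1: rows with manager_id in {2} -> Tom (id 10, level 1).
Iteration 2: rows with manager_id in {10} -> Alice (id 13, level 2), Mona (id 14, level 2).
Iteration 3: no rows with manager_id in {13,14}; recursion stops.
SUM(level) = 0 + 1 + 2 + 2 = 5.

5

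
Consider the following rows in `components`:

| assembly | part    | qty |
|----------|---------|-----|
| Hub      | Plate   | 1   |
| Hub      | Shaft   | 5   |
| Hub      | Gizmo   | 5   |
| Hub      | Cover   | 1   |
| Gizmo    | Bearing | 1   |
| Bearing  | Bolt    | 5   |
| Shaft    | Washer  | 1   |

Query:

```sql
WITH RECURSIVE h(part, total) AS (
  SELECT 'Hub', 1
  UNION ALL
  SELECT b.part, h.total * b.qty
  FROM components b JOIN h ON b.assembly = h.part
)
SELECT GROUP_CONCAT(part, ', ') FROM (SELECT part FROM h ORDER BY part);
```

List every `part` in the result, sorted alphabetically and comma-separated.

Bearing, Bolt, Cover, Gizmo, Hub, Plate, Shaft, Washer

Base: (Hub, total=1).
Iteration 1: components of {Hub} -> Cover = 1*1 = 1, Gizmo = 1*5 = 5, Plate = 1*1 = 1, Shaft = 1*5 = 5.
Iteration 2: components of {Cover,Gizmo,Plate,Shaft} -> Bearing = 5*1 = 5, Washer = 5*1 = 5.
Iteration 3: components of {Bearing,Washer} -> Bolt = 5*5 = 25.
Iteration 4: no further components; recursion stops.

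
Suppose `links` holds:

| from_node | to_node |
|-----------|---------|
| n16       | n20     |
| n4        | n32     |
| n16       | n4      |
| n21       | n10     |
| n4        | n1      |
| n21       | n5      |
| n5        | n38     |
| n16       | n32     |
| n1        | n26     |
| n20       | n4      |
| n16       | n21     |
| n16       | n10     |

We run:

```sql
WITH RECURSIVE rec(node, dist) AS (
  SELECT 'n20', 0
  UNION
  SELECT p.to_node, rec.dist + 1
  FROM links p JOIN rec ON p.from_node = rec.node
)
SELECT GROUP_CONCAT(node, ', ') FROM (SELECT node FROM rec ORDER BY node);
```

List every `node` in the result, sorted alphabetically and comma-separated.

n1, n20, n26, n32, n4

Base: (n20, dist=0).
Iteration 1: edges from {n20} -> (n4, dist=1).
Iteration 2: edges from {n4} -> (n1, dist=2), (n32, dist=2).
Iteration 3: edges from {n1,n32} -> (n26, dist=3).
Iteration 4: no outgoing edges from {n26}; recursion stops.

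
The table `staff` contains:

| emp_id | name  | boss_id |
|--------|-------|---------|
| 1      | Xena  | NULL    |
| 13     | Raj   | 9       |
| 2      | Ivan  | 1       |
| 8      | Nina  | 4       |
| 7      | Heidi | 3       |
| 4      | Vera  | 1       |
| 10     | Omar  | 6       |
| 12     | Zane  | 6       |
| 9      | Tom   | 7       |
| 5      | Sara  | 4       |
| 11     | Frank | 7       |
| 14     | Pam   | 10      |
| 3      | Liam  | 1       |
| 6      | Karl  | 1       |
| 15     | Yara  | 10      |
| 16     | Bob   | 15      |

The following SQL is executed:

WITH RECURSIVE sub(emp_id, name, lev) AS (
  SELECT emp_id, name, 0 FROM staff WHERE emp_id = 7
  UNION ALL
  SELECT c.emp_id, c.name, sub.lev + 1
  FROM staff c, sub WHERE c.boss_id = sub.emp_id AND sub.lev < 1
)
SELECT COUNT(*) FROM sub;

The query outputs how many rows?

3

Base: emp_id=7 (Heidi) at lev 0.
Iteration 1: rows with boss_id in {7} -> Tom (id 9, lev 1), Frank (id 11, lev 1).
Iteration 2: lev < 1 fails for all current rows; recursion stops.
Total rows emitted: 3.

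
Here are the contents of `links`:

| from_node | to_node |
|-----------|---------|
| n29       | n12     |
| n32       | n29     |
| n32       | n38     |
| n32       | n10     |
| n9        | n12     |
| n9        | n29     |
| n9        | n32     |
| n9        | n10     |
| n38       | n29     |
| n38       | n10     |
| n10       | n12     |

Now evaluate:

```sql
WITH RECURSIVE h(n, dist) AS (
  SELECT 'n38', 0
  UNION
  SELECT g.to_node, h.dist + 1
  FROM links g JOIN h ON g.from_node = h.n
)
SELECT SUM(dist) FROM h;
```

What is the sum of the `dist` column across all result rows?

Base: (n38, dist=0).
Iteration 1: edges from {n38} -> (n10, dist=1), (n29, dist=1).
Iteration 2: edges from {n10,n29} -> (n12, dist=2). [UNION drops 1 duplicate row(s)]
Iteration 3: no outgoing edges from {n12}; recursion stops.
SUM(dist) = 0 + 1 + 1 + 2 = 4.

4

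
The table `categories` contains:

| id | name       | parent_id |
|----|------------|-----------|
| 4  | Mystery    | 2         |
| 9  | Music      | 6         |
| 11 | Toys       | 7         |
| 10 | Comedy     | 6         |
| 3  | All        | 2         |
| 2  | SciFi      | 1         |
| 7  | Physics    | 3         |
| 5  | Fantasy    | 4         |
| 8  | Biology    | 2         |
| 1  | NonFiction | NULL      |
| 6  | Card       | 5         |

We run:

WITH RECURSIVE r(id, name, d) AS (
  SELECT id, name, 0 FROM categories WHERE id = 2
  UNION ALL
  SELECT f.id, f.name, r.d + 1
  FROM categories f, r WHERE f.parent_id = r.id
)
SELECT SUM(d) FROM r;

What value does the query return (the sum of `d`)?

21

Base: id=2 (SciFi) at d 0.
Iteration 1: rows with parent_id in {2} -> All (id 3, d 1), Mystery (id 4, d 1), Biology (id 8, d 1).
Iteration 2: rows with parent_id in {3,4,8} -> Fantasy (id 5, d 2), Physics (id 7, d 2).
Iteration 3: rows with parent_id in {5,7} -> Card (id 6, d 3), Toys (id 11, d 3).
Iteration 4: rows with parent_id in {6,11} -> Music (id 9, d 4), Comedy (id 10, d 4).
Iteration 5: no rows with parent_id in {9,10}; recursion stops.
SUM(d) = 0 + 1 + 1 + 1 + 2 + 2 + 3 + 3 + 4 + 4 = 21.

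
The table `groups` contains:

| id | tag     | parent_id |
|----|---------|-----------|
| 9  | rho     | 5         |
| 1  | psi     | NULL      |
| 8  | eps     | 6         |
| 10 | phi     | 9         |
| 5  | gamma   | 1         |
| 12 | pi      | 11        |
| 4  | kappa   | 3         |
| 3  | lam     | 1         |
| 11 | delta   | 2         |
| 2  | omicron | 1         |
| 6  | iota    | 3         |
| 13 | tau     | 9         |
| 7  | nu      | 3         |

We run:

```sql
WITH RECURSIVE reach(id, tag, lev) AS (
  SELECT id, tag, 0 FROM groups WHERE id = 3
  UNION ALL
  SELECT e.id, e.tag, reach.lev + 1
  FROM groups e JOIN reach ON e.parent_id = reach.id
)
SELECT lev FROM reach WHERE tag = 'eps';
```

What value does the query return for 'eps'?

2

Base: id=3 (lam) at lev 0.
Iteration 1: rows with parent_id in {3} -> kappa (id 4, lev 1), iota (id 6, lev 1), nu (id 7, lev 1).
Iteration 2: rows with parent_id in {4,6,7} -> eps (id 8, lev 2).
Iteration 3: no rows with parent_id in {8}; recursion stops.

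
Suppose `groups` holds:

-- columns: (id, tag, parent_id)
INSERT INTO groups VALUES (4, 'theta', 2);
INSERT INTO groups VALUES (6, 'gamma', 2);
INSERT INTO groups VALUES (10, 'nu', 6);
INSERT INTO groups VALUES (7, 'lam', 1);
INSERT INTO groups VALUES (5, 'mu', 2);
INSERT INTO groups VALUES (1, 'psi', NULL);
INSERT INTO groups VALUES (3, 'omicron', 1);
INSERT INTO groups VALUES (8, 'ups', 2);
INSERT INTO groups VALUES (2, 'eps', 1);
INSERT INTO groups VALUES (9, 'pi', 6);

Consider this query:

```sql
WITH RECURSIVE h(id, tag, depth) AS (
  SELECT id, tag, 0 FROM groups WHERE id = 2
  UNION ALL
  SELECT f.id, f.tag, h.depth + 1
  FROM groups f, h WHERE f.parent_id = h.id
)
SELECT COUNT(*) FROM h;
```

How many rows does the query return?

Base: id=2 (eps) at depth 0.
Iteration 1: rows with parent_id in {2} -> theta (id 4, depth 1), mu (id 5, depth 1), gamma (id 6, depth 1), ups (id 8, depth 1).
Iteration 2: rows with parent_id in {4,5,6,8} -> pi (id 9, depth 2), nu (id 10, depth 2).
Iteration 3: no rows with parent_id in {9,10}; recursion stops.
Total rows emitted: 7.

7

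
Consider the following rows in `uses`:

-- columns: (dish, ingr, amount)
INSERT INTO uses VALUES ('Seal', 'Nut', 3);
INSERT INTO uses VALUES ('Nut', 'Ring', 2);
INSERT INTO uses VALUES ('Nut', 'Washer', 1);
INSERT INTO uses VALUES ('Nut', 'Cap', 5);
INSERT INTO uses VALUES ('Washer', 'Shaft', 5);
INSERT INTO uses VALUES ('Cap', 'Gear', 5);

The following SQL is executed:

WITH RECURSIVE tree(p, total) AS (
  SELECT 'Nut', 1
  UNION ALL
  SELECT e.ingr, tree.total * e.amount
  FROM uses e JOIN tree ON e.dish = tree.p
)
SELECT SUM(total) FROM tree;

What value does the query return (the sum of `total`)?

Base: (Nut, total=1).
Iteration 1: components of {Nut} -> Cap = 1*5 = 5, Ring = 1*2 = 2, Washer = 1*1 = 1.
Iteration 2: components of {Cap,Ring,Washer} -> Gear = 5*5 = 25, Shaft = 1*5 = 5.
Iteration 3: no further components; recursion stops.
SUM(total) = 1 + 2 + 1 + 5 + 5 + 25 = 39.

39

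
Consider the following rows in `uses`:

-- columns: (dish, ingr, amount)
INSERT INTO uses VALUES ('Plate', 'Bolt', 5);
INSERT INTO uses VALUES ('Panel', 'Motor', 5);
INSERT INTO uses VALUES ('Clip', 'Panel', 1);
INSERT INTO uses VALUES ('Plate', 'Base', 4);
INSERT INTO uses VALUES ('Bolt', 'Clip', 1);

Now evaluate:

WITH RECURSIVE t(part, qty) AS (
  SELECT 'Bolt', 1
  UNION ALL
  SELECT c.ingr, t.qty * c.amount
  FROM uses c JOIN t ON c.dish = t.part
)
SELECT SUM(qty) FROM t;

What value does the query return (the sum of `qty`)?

Base: (Bolt, qty=1).
Iteration 1: components of {Bolt} -> Clip = 1*1 = 1.
Iteration 2: components of {Clip} -> Panel = 1*1 = 1.
Iteration 3: components of {Panel} -> Motor = 1*5 = 5.
Iteration 4: no further components; recursion stops.
SUM(qty) = 1 + 1 + 1 + 5 = 8.

8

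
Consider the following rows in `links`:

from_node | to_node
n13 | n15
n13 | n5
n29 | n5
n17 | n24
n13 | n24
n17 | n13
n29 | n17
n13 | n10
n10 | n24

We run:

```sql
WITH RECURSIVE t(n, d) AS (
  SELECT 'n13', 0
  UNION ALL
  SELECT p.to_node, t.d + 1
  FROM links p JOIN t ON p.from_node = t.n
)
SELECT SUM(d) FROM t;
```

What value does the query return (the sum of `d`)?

Base: (n13, d=0).
Iteration 1: edges from {n13} -> (n10, d=1), (n15, d=1), (n24, d=1), (n5, d=1).
Iteration 2: edges from {n10,n15,n24,n5} -> (n24, d=2).
Iteration 3: no outgoing edges from {n24}; recursion stops.
SUM(d) = 0 + 1 + 1 + 1 + 1 + 2 = 6.

6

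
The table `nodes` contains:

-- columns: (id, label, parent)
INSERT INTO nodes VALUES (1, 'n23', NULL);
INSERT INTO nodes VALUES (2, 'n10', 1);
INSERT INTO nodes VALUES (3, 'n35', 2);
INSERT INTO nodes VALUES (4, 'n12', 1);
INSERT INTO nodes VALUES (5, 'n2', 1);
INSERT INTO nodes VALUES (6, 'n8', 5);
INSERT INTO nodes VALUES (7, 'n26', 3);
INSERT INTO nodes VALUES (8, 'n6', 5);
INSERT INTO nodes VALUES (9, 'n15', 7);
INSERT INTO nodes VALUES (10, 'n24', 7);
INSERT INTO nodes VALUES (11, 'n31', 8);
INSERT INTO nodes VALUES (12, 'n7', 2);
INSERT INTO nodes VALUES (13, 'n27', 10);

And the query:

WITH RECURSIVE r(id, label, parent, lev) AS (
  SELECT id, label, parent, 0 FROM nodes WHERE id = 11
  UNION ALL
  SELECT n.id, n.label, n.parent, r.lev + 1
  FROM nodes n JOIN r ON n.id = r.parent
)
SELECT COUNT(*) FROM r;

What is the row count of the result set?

Base: id=11 (n31), parent=8, lev 0.
Iteration 1: join on id=8 -> n6 (id 8, parent=5, lev 1).
Iteration 2: join on id=5 -> n2 (id 5, parent=1, lev 2).
Iteration 3: join on id=1 -> n23 (id 1, parent=NULL, lev 3).
Iteration 4: parent is NULL; no match; recursion stops.
Total rows emitted: 4.

4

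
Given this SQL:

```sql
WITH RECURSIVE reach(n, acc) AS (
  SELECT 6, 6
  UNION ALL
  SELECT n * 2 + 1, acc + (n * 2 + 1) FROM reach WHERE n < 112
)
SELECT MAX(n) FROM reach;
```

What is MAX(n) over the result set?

Base: n=6, acc=6.
Iteration 1: 6 < 112 holds -> n = 6 * 2 + 1 = 13, acc = 6 + 13 = 19.
Iteration 2: 13 < 112 holds -> n = 13 * 2 + 1 = 27, acc = 19 + 27 = 46.
Iteration 3: 27 < 112 holds -> n = 27 * 2 + 1 = 55, acc = 46 + 55 = 101.
Iteration 4: 55 < 112 holds -> n = 55 * 2 + 1 = 111, acc = 101 + 111 = 212.
Iteration 5: 111 < 112 holds -> n = 111 * 2 + 1 = 223, acc = 212 + 223 = 435.
Iteration 6: 223 < 112 fails; recursion stops.
n values: 6, 13, 27, 55, 111, 223; the maximum is 223.

223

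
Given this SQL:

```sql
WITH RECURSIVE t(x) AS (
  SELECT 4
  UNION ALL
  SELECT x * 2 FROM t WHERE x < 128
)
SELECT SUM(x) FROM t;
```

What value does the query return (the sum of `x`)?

Base: x=4.
Iteration 1: 4 < 128 holds -> x = 4 * 2 = 8.
Iteration 2: 8 < 128 holds -> x = 8 * 2 = 16.
Iteration 3: 16 < 128 holds -> x = 16 * 2 = 32.
Iteration 4: 32 < 128 holds -> x = 32 * 2 = 64.
Iteration 5: 64 < 128 holds -> x = 64 * 2 = 128.
Iteration 6: 128 < 128 fails; recursion stops.
SUM(x) = 4 + 8 + 16 + 32 + 64 + 128 = 252.

252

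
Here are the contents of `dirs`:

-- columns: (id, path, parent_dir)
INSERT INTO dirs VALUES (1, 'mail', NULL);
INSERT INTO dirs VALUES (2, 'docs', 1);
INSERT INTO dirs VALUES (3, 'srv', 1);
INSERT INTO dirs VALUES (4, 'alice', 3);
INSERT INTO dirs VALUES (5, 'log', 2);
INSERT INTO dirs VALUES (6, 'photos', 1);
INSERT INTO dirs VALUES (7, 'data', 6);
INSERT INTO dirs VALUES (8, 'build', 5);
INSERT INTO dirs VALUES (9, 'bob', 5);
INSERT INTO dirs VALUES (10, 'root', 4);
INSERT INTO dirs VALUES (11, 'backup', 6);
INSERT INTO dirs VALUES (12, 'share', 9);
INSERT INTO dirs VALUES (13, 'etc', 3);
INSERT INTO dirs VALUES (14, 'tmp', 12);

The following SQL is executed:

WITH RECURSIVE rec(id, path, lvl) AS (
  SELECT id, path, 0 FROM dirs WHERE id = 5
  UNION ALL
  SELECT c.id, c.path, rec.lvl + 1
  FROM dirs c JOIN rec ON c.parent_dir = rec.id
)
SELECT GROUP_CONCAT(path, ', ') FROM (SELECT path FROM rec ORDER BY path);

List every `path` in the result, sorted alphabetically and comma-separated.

bob, build, log, share, tmp

Base: id=5 (log) at lvl 0.
Iteration 1: rows with parent_dir in {5} -> build (id 8, lvl 1), bob (id 9, lvl 1).
Iteration 2: rows with parent_dir in {8,9} -> share (id 12, lvl 2).
Iteration 3: rows with parent_dir in {12} -> tmp (id 14, lvl 3).
Iteration 4: no rows with parent_dir in {14}; recursion stops.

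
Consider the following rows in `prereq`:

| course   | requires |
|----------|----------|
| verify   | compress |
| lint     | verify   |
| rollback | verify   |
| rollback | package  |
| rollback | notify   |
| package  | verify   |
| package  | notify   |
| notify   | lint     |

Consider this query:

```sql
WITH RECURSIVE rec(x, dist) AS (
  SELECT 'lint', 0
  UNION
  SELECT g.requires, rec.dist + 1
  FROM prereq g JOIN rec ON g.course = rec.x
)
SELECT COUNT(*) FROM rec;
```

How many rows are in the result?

3

Base: (lint, dist=0).
Iteration 1: edges from {lint} -> (verify, dist=1).
Iteration 2: edges from {verify} -> (compress, dist=2).
Iteration 3: no outgoing edges from {compress}; recursion stops.
Total rows emitted: 3.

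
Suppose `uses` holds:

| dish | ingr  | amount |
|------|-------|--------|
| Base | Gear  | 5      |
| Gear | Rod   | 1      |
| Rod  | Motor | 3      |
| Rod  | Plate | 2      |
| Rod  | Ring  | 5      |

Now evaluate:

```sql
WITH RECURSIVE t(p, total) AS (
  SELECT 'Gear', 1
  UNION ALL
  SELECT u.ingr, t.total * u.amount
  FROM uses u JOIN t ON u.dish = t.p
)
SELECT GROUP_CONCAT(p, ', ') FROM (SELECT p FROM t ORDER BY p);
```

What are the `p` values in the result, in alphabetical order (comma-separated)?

Base: (Gear, total=1).
Iteration 1: components of {Gear} -> Rod = 1*1 = 1.
Iteration 2: components of {Rod} -> Motor = 1*3 = 3, Plate = 1*2 = 2, Ring = 1*5 = 5.
Iteration 3: no further components; recursion stops.

Gear, Motor, Plate, Ring, Rod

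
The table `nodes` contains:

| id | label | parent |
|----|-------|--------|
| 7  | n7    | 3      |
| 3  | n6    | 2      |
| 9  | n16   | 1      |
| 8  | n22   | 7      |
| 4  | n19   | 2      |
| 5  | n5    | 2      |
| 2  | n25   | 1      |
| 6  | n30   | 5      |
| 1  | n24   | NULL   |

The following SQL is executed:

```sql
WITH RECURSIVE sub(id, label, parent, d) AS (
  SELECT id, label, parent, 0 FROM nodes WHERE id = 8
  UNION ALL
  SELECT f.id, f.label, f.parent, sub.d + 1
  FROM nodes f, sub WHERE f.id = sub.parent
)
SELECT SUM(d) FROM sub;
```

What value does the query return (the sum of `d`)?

Base: id=8 (n22), parent=7, d 0.
Iteration 1: join on id=7 -> n7 (id 7, parent=3, d 1).
Iteration 2: join on id=3 -> n6 (id 3, parent=2, d 2).
Iteration 3: join on id=2 -> n25 (id 2, parent=1, d 3).
Iteration 4: join on id=1 -> n24 (id 1, parent=NULL, d 4).
Iteration 5: parent is NULL; no match; recursion stops.
SUM(d) = 0 + 1 + 2 + 3 + 4 = 10.

10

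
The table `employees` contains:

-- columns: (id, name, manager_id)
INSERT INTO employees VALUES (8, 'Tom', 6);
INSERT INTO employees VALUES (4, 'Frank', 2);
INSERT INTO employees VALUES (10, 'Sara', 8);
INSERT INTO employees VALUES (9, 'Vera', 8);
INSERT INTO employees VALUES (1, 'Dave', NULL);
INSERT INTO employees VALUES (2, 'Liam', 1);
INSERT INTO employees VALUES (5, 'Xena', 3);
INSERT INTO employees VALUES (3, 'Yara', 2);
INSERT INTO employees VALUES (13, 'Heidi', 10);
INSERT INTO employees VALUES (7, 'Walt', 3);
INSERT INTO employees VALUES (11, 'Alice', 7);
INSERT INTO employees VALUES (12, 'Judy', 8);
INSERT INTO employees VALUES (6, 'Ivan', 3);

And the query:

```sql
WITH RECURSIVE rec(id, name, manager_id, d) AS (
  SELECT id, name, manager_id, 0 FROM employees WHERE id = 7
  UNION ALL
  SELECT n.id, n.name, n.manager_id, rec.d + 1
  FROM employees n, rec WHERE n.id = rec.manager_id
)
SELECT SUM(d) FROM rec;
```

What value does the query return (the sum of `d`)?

Base: id=7 (Walt), manager_id=3, d 0.
Iteration 1: join on id=3 -> Yara (id 3, manager_id=2, d 1).
Iteration 2: join on id=2 -> Liam (id 2, manager_id=1, d 2).
Iteration 3: join on id=1 -> Dave (id 1, manager_id=NULL, d 3).
Iteration 4: manager_id is NULL; no match; recursion stops.
SUM(d) = 0 + 1 + 2 + 3 = 6.

6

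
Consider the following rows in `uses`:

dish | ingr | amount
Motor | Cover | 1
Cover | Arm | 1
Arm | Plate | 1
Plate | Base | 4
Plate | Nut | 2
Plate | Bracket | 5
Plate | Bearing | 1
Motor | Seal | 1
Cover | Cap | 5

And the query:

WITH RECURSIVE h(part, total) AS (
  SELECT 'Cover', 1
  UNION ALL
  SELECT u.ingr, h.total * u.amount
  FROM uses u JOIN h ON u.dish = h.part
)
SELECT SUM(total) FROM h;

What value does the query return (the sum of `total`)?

Base: (Cover, total=1).
Iteration 1: components of {Cover} -> Arm = 1*1 = 1, Cap = 1*5 = 5.
Iteration 2: components of {Arm,Cap} -> Plate = 1*1 = 1.
Iteration 3: components of {Plate} -> Base = 1*4 = 4, Bearing = 1*1 = 1, Bracket = 1*5 = 5, Nut = 1*2 = 2.
Iteration 4: no further components; recursion stops.
SUM(total) = 1 + 1 + 5 + 1 + 4 + 2 + 5 + 1 = 20.

20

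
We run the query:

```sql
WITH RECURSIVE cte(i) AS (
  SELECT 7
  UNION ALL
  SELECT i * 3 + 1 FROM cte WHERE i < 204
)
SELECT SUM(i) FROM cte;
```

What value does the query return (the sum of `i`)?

Base: i=7.
Iteration 1: 7 < 204 holds -> i = 7 * 3 + 1 = 22.
Iteration 2: 22 < 204 holds -> i = 22 * 3 + 1 = 67.
Iteration 3: 67 < 204 holds -> i = 67 * 3 + 1 = 202.
Iteration 4: 202 < 204 holds -> i = 202 * 3 + 1 = 607.
Iteration 5: 607 < 204 fails; recursion stops.
SUM(i) = 7 + 22 + 67 + 202 + 607 = 905.

905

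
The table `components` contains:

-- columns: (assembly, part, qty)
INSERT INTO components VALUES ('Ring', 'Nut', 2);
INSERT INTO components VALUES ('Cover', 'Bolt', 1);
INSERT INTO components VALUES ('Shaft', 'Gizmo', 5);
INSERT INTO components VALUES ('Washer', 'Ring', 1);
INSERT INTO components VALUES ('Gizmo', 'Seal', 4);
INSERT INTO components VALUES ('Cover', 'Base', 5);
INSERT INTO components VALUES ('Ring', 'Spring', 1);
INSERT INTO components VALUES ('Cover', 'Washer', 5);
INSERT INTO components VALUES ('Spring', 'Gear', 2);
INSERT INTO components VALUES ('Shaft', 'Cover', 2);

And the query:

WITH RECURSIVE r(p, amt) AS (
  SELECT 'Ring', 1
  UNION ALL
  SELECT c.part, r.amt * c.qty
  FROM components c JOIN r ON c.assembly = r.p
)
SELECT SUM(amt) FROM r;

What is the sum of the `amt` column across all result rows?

6

Base: (Ring, amt=1).
Iteration 1: components of {Ring} -> Nut = 1*2 = 2, Spring = 1*1 = 1.
Iteration 2: components of {Nut,Spring} -> Gear = 1*2 = 2.
Iteration 3: no further components; recursion stops.
SUM(amt) = 1 + 1 + 2 + 2 = 6.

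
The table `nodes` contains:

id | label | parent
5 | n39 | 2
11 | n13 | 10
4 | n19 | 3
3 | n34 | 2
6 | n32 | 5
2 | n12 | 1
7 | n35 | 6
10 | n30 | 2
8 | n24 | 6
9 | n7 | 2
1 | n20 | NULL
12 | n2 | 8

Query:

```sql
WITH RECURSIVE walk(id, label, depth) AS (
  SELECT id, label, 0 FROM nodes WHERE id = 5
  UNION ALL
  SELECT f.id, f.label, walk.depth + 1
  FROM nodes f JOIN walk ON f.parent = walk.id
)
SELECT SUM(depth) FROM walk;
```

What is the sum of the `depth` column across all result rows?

8

Base: id=5 (n39) at depth 0.
Iteration 1: rows with parent in {5} -> n32 (id 6, depth 1).
Iteration 2: rows with parent in {6} -> n35 (id 7, depth 2), n24 (id 8, depth 2).
Iteration 3: rows with parent in {7,8} -> n2 (id 12, depth 3).
Iteration 4: no rows with parent in {12}; recursion stops.
SUM(depth) = 0 + 1 + 2 + 2 + 3 = 8.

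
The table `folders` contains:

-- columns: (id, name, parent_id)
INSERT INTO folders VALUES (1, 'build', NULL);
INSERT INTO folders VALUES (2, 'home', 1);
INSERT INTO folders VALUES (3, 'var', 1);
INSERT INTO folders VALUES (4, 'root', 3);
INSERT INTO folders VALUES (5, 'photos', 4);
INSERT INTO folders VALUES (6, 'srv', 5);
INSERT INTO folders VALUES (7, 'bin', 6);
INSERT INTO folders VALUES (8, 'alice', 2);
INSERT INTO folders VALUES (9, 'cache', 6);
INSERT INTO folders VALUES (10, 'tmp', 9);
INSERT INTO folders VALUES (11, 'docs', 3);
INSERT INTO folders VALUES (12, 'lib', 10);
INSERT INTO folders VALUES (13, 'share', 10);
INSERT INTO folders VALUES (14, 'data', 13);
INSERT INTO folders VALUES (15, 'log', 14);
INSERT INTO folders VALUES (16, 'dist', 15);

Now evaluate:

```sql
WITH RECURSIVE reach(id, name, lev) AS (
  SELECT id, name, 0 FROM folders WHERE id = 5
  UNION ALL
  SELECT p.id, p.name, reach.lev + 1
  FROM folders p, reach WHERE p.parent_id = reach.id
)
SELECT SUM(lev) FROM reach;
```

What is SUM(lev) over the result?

Base: id=5 (photos) at lev 0.
Iteration 1: rows with parent_id in {5} -> srv (id 6, lev 1).
Iteration 2: rows with parent_id in {6} -> bin (id 7, lev 2), cache (id 9, lev 2).
Iteration 3: rows with parent_id in {7,9} -> tmp (id 10, lev 3).
Iteration 4: rows with parent_id in {10} -> lib (id 12, lev 4), share (id 13, lev 4).
Iteration 5: rows with parent_id in {12,13} -> data (id 14, lev 5).
Iteration 6: rows with parent_id in {14} -> log (id 15, lev 6).
Iteration 7: rows with parent_id in {15} -> dist (id 16, lev 7).
Iteration 8: no rows with parent_id in {16}; recursion stops.
SUM(lev) = 0 + 1 + 2 + 2 + 3 + 4 + 4 + 5 + 6 + 7 = 34.

34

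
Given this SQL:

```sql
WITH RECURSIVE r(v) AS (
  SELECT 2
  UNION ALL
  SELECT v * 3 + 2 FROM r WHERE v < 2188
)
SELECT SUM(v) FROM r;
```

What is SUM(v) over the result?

Base: v=2.
Iteration 1: 2 < 2188 holds -> v = 2 * 3 + 2 = 8.
Iteration 2: 8 < 2188 holds -> v = 8 * 3 + 2 = 26.
Iteration 3: 26 < 2188 holds -> v = 26 * 3 + 2 = 80.
Iteration 4: 80 < 2188 holds -> v = 80 * 3 + 2 = 242.
Iteration 5: 242 < 2188 holds -> v = 242 * 3 + 2 = 728.
Iteration 6: 728 < 2188 holds -> v = 728 * 3 + 2 = 2186.
Iteration 7: 2186 < 2188 holds -> v = 2186 * 3 + 2 = 6560.
Iteration 8: 6560 < 2188 fails; recursion stops.
SUM(v) = 2 + 8 + 26 + 80 + 242 + 728 + 2186 + 6560 = 9832.

9832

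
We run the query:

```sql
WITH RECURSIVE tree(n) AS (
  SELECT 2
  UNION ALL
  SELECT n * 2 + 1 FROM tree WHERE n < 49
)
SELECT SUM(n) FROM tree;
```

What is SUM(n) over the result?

183

Base: n=2.
Iteration 1: 2 < 49 holds -> n = 2 * 2 + 1 = 5.
Iteration 2: 5 < 49 holds -> n = 5 * 2 + 1 = 11.
Iteration 3: 11 < 49 holds -> n = 11 * 2 + 1 = 23.
Iteration 4: 23 < 49 holds -> n = 23 * 2 + 1 = 47.
Iteration 5: 47 < 49 holds -> n = 47 * 2 + 1 = 95.
Iteration 6: 95 < 49 fails; recursion stops.
SUM(n) = 2 + 5 + 11 + 23 + 47 + 95 = 183.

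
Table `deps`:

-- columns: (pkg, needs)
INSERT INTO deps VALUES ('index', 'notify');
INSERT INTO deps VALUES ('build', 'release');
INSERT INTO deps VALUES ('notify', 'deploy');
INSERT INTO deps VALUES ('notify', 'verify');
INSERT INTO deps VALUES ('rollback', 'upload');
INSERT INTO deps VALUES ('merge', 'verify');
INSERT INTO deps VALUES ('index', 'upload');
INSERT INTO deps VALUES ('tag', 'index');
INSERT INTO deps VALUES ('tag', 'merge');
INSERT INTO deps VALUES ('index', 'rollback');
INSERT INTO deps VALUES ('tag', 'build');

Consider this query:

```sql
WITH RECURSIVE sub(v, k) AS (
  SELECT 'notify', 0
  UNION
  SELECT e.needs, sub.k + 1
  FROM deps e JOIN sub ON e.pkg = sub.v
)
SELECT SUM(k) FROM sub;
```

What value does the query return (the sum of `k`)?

Base: (notify, k=0).
Iteration 1: edges from {notify} -> (deploy, k=1), (verify, k=1).
Iteration 2: no outgoing edges from {deploy,verify}; recursion stops.
SUM(k) = 0 + 1 + 1 = 2.

2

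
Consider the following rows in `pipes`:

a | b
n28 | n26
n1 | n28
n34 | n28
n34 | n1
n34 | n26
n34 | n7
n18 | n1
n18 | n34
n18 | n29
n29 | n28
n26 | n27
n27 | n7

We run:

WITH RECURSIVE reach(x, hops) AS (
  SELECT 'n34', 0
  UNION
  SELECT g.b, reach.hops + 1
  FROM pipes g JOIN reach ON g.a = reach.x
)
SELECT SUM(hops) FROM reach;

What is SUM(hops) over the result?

Base: (n34, hops=0).
Iteration 1: edges from {n34} -> (n1, hops=1), (n26, hops=1), (n28, hops=1), (n7, hops=1).
Iteration 2: edges from {n1,n26,n28,n7} -> (n26, hops=2), (n27, hops=2), (n28, hops=2).
Iteration 3: edges from {n26,n27,n28} -> (n26, hops=3), (n27, hops=3), (n7, hops=3).
Iteration 4: edges from {n26,n27,n7} -> (n27, hops=4), (n7, hops=4).
Iteration 5: edges from {n27,n7} -> (n7, hops=5).
Iteration 6: no outgoing edges from {n7}; recursion stops.
SUM(hops) = 0 + 1 + 1 + 1 + 1 + 2 + 2 + 2 + 3 + 3 + 3 + 4 + 4 + 5 = 32.

32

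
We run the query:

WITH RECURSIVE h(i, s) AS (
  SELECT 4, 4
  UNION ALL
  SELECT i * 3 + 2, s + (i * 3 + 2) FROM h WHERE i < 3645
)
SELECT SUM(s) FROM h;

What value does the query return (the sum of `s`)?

24544

Base: i=4, s=4.
Iteration 1: 4 < 3645 holds -> i = 4 * 3 + 2 = 14, s = 4 + 14 = 18.
Iteration 2: 14 < 3645 holds -> i = 14 * 3 + 2 = 44, s = 18 + 44 = 62.
Iteration 3: 44 < 3645 holds -> i = 44 * 3 + 2 = 134, s = 62 + 134 = 196.
Iteration 4: 134 < 3645 holds -> i = 134 * 3 + 2 = 404, s = 196 + 404 = 600.
Iteration 5: 404 < 3645 holds -> i = 404 * 3 + 2 = 1214, s = 600 + 1214 = 1814.
Iteration 6: 1214 < 3645 holds -> i = 1214 * 3 + 2 = 3644, s = 1814 + 3644 = 5458.
Iteration 7: 3644 < 3645 holds -> i = 3644 * 3 + 2 = 10934, s = 5458 + 10934 = 16392.
Iteration 8: 10934 < 3645 fails; recursion stops.
SUM(s) = 4 + 18 + 62 + 196 + 600 + 1814 + 5458 + 16392 = 24544.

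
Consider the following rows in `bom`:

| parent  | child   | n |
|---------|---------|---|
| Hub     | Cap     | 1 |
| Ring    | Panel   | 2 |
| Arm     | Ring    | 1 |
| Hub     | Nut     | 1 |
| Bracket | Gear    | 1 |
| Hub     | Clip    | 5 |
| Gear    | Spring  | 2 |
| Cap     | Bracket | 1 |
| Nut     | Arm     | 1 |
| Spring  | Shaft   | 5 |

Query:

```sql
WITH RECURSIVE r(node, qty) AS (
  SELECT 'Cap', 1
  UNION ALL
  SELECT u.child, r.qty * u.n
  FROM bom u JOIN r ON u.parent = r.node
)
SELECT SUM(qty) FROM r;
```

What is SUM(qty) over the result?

Base: (Cap, qty=1).
Iteration 1: components of {Cap} -> Bracket = 1*1 = 1.
Iteration 2: components of {Bracket} -> Gear = 1*1 = 1.
Iteration 3: components of {Gear} -> Spring = 1*2 = 2.
Iteration 4: components of {Spring} -> Shaft = 2*5 = 10.
Iteration 5: no further components; recursion stops.
SUM(qty) = 1 + 1 + 1 + 2 + 10 = 15.

15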